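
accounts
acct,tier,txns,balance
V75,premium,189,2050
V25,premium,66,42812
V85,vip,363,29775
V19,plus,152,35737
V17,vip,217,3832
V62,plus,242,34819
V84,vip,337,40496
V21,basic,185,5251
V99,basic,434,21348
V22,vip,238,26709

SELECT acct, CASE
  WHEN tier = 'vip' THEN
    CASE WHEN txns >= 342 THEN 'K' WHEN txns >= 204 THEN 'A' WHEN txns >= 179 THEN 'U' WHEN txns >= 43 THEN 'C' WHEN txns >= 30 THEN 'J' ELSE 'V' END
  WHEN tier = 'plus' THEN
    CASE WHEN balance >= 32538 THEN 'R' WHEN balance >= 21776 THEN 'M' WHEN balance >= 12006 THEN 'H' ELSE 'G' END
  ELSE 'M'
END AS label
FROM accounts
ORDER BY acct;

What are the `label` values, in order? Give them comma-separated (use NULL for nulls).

acct=V17: tier='vip' → inner[txns >= 204] → A
acct=V19: tier='plus' → inner[balance >= 32538] → R
acct=V21: tier='basic' → outer ELSE → M
acct=V22: tier='vip' → inner[txns >= 204] → A
acct=V25: tier='premium' → outer ELSE → M
acct=V62: tier='plus' → inner[balance >= 32538] → R
acct=V75: tier='premium' → outer ELSE → M
acct=V84: tier='vip' → inner[txns >= 204] → A
acct=V85: tier='vip' → inner[txns >= 342] → K
acct=V99: tier='basic' → outer ELSE → M

A, R, M, A, M, R, M, A, K, M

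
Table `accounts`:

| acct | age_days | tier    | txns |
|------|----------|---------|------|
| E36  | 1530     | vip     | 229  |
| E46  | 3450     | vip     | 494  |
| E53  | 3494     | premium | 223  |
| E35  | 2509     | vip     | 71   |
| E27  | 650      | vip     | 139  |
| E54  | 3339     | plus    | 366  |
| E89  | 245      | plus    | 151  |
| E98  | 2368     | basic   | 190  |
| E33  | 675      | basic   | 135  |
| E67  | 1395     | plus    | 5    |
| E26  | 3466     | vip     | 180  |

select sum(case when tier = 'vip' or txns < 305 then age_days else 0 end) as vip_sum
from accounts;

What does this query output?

19782

acct=E36: ✓ → 1530
acct=E46: ✓ → 3450
acct=E53: ✓ → 3494
acct=E35: ✓ → 2509
acct=E27: ✓ → 650
acct=E54: ✗
acct=E89: ✓ → 245
acct=E98: ✓ → 2368
acct=E33: ✓ → 675
acct=E67: ✓ → 1395
acct=E26: ✓ → 3466
vip_sum = 1530 + 3450 + 3494 + 2509 + 650 + 245 + 2368 + 675 + 1395 + 3466 = 19782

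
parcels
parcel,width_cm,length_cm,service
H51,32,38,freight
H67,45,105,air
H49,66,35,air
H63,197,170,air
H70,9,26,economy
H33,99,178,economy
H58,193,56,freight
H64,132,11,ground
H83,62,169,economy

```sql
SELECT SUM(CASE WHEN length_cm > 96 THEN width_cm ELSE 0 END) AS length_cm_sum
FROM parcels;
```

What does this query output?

parcel=H51: ✗
parcel=H67: ✓ → 45
parcel=H49: ✗
parcel=H63: ✓ → 197
parcel=H70: ✗
parcel=H33: ✓ → 99
parcel=H58: ✗
parcel=H64: ✗
parcel=H83: ✓ → 62
length_cm_sum = 45 + 197 + 99 + 62 = 403

403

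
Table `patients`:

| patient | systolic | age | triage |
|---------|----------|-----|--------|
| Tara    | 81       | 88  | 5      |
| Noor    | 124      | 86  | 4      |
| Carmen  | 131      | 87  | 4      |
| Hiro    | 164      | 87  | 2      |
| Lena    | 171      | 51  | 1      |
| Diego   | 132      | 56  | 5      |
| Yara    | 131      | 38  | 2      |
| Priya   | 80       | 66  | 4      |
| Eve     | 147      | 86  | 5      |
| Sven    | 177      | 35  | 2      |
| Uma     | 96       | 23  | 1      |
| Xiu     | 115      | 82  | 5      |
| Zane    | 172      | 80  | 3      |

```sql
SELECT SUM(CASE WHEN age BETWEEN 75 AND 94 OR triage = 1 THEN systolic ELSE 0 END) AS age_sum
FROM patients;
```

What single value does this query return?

1201

patient=Tara: ✓ → 81
patient=Noor: ✓ → 124
patient=Carmen: ✓ → 131
patient=Hiro: ✓ → 164
patient=Lena: ✓ → 171
patient=Diego: ✗
patient=Yara: ✗
patient=Priya: ✗
patient=Eve: ✓ → 147
patient=Sven: ✗
patient=Uma: ✓ → 96
patient=Xiu: ✓ → 115
patient=Zane: ✓ → 172
age_sum = 81 + 124 + 131 + 164 + 171 + 147 + 96 + 115 + 172 = 1201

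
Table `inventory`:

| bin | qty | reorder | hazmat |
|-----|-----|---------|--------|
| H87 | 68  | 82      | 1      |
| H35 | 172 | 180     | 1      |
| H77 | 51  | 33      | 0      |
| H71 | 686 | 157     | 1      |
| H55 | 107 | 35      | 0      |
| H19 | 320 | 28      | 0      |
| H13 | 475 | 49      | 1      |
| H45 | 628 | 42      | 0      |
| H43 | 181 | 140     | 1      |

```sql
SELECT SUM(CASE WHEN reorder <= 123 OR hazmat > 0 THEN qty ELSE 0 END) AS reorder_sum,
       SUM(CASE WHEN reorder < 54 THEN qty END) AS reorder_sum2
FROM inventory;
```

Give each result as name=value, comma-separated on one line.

reorder_sum=2688, reorder_sum2=1581

[reorder_sum: reorder <= 123 OR hazmat > 0]
bin=H87: ✓ → 68
bin=H35: ✓ → 172
bin=H77: ✓ → 51
bin=H71: ✓ → 686
bin=H55: ✓ → 107
bin=H19: ✓ → 320
bin=H13: ✓ → 475
bin=H45: ✓ → 628
bin=H43: ✓ → 181
reorder_sum = 68 + 172 + 51 + 686 + 107 + 320 + 475 + 628 + 181 = 2688
—
[reorder_sum2: reorder < 54]
bin=H87: ✗
bin=H35: ✗
bin=H77: ✓ → 51
bin=H71: ✗
bin=H55: ✓ → 107
bin=H19: ✓ → 320
bin=H13: ✓ → 475
bin=H45: ✓ → 628
bin=H43: ✗
reorder_sum2 = 51 + 107 + 320 + 475 + 628 = 1581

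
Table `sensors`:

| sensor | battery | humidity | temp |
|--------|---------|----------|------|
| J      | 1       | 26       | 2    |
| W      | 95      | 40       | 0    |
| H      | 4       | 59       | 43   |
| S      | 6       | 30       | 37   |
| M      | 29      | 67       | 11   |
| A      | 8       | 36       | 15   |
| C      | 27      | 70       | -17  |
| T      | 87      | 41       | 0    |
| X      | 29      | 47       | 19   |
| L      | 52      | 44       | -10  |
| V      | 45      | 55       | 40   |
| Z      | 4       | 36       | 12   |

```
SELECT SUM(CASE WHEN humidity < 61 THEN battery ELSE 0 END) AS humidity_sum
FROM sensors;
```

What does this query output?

sensor=J: ✓ → 1
sensor=W: ✓ → 95
sensor=H: ✓ → 4
sensor=S: ✓ → 6
sensor=M: ✗
sensor=A: ✓ → 8
sensor=C: ✗
sensor=T: ✓ → 87
sensor=X: ✓ → 29
sensor=L: ✓ → 52
sensor=V: ✓ → 45
sensor=Z: ✓ → 4
humidity_sum = 1 + 95 + 4 + 6 + 8 + 87 + 29 + 52 + 45 + 4 = 331

331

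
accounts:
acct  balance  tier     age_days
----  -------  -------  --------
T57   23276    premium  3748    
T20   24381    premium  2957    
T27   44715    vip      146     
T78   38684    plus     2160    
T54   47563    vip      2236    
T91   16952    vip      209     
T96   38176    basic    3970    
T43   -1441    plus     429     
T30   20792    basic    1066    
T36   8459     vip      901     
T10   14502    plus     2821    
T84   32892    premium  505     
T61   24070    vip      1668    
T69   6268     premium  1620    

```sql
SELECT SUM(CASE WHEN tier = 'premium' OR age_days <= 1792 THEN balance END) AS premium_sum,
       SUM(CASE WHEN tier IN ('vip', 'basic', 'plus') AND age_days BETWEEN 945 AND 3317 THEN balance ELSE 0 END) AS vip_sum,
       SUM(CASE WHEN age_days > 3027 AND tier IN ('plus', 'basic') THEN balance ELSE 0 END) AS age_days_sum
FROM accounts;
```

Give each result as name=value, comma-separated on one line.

[premium_sum: tier = 'premium' OR age_days <= 1792]
acct=T57: ✓ → 23276
acct=T20: ✓ → 24381
acct=T27: ✓ → 44715
acct=T78: ✗
acct=T54: ✗
acct=T91: ✓ → 16952
acct=T96: ✗
acct=T43: ✓ → -1441
acct=T30: ✓ → 20792
acct=T36: ✓ → 8459
acct=T10: ✗
acct=T84: ✓ → 32892
acct=T61: ✓ → 24070
acct=T69: ✓ → 6268
premium_sum = 23276 + 24381 + 44715 + 16952 + -1441 + 20792 + 8459 + 32892 + 24070 + 6268 = 200364
—
[vip_sum: tier IN ('vip', 'basic', 'plus') AND age_days BETWEEN 945 AND 3317]
acct=T57: ✗
acct=T20: ✗
acct=T27: ✗
acct=T78: ✓ → 38684
acct=T54: ✓ → 47563
acct=T91: ✗
acct=T96: ✗
acct=T43: ✗
acct=T30: ✓ → 20792
acct=T36: ✗
acct=T10: ✓ → 14502
acct=T84: ✗
acct=T61: ✓ → 24070
acct=T69: ✗
vip_sum = 38684 + 47563 + 20792 + 14502 + 24070 = 145611
—
[age_days_sum: age_days > 3027 AND tier IN ('plus', 'basic')]
acct=T57: ✗
acct=T20: ✗
acct=T27: ✗
acct=T78: ✗
acct=T54: ✗
acct=T91: ✗
acct=T96: ✓ → 38176
acct=T43: ✗
acct=T30: ✗
acct=T36: ✗
acct=T10: ✗
acct=T84: ✗
acct=T61: ✗
acct=T69: ✗
age_days_sum = 38176

premium_sum=200364, vip_sum=145611, age_days_sum=38176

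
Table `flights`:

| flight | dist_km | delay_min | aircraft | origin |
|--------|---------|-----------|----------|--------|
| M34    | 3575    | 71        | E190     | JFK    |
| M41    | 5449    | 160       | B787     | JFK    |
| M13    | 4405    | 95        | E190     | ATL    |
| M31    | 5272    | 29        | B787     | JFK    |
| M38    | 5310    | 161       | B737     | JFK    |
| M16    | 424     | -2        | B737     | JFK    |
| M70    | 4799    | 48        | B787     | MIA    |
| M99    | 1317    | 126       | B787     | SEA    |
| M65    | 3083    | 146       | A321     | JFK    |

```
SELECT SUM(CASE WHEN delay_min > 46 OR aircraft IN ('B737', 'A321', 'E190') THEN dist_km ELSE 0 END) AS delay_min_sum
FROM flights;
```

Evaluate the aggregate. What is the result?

flight=M34: ✓ → 3575
flight=M41: ✓ → 5449
flight=M13: ✓ → 4405
flight=M31: ✗
flight=M38: ✓ → 5310
flight=M16: ✓ → 424
flight=M70: ✓ → 4799
flight=M99: ✓ → 1317
flight=M65: ✓ → 3083
delay_min_sum = 3575 + 5449 + 4405 + 5310 + 424 + 4799 + 1317 + 3083 = 28362

28362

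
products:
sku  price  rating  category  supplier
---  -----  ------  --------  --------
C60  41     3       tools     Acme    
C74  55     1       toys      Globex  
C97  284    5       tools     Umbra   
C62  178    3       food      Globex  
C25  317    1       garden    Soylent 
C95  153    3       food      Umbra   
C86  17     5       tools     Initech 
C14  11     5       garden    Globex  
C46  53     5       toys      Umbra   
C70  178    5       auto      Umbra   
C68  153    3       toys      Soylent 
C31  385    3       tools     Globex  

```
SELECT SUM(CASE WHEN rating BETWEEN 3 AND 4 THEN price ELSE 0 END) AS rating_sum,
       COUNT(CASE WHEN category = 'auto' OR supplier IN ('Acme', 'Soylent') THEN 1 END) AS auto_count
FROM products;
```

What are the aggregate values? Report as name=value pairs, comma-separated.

rating_sum=910, auto_count=4

[rating_sum: rating BETWEEN 3 AND 4]
sku=C60: ✓ → 41
sku=C74: ✗
sku=C97: ✗
sku=C62: ✓ → 178
sku=C25: ✗
sku=C95: ✓ → 153
sku=C86: ✗
sku=C14: ✗
sku=C46: ✗
sku=C70: ✗
sku=C68: ✓ → 153
sku=C31: ✓ → 385
rating_sum = 41 + 178 + 153 + 153 + 385 = 910
—
[auto_count: category = 'auto' OR supplier IN ('Acme', 'Soylent')]
sku=C60: ✓ → 1
sku=C74: ✗
sku=C97: ✗
sku=C62: ✗
sku=C25: ✓ → 1
sku=C95: ✗
sku=C86: ✗
sku=C14: ✗
sku=C46: ✗
sku=C70: ✓ → 1
sku=C68: ✓ → 1
sku=C31: ✗
auto_count = COUNT(1, 1, 1, 1) = 4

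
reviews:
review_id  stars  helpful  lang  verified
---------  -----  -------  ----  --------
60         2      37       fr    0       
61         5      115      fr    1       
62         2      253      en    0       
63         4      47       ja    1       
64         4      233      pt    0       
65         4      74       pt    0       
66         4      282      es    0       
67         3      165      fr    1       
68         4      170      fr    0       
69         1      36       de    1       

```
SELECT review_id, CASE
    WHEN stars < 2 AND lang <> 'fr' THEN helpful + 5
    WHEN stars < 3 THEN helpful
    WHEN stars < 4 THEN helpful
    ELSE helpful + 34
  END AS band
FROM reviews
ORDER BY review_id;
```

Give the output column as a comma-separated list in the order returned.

37, 149, 253, 81, 267, 108, 316, 165, 204, 41

review_id=60: stars < 3 → 37
review_id=61: ELSE → 149
review_id=62: stars < 3 → 253
review_id=63: ELSE → 81
review_id=64: ELSE → 267
review_id=65: ELSE → 108
review_id=66: ELSE → 316
review_id=67: stars < 4 → 165
review_id=68: ELSE → 204
review_id=69: stars < 2 AND lang <> 'fr' → 41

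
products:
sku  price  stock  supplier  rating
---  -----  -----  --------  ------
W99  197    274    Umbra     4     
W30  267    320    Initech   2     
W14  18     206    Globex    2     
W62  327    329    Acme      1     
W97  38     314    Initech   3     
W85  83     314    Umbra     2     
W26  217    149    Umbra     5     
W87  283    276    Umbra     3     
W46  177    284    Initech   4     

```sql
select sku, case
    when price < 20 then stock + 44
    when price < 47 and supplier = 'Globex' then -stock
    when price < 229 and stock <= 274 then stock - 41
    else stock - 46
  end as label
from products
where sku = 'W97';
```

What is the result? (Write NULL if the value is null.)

sku = W97: price=38, stock=314, supplier=Initech, rating=3.
price < 20 → false
price < 47 and supplier = 'Globex' → false
price < 229 and stock <= 274 → false
No prior WHEN matched → ELSE → 268

268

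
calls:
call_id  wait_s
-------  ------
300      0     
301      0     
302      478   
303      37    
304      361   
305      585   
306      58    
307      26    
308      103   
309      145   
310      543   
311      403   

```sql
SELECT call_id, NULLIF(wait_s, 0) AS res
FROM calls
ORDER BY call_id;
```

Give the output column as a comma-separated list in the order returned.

call_id=300: wait_s=0 vs 0: equal → NULL
call_id=301: wait_s=0 vs 0: equal → NULL
call_id=302: wait_s=478 vs 0: differ → 478
call_id=303: wait_s=37 vs 0: differ → 37
call_id=304: wait_s=361 vs 0: differ → 361
call_id=305: wait_s=585 vs 0: differ → 585
call_id=306: wait_s=58 vs 0: differ → 58
call_id=307: wait_s=26 vs 0: differ → 26
call_id=308: wait_s=103 vs 0: differ → 103
call_id=309: wait_s=145 vs 0: differ → 145
call_id=310: wait_s=543 vs 0: differ → 543
call_id=311: wait_s=403 vs 0: differ → 403

NULL, NULL, 478, 37, 361, 585, 58, 26, 103, 145, 543, 403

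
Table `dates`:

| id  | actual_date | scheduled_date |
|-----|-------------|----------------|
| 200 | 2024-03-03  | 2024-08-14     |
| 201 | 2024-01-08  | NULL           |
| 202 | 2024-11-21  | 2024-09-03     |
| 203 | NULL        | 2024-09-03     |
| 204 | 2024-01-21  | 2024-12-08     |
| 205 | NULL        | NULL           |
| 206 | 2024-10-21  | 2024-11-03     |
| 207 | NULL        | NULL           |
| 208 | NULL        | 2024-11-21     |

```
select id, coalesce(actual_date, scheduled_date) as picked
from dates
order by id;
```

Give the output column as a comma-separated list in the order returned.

2024-03-03, 2024-01-08, 2024-11-21, 2024-09-03, 2024-01-21, NULL, 2024-10-21, NULL, 2024-11-21

id=200: actual_date=2024-03-03 → 2024-03-03
id=201: actual_date=2024-01-08 → 2024-01-08
id=202: actual_date=2024-11-21 → 2024-11-21
id=203: actual_date=NULL, scheduled_date=2024-09-03 → 2024-09-03
id=204: actual_date=2024-01-21 → 2024-01-21
id=205: actual_date=NULL, scheduled_date=NULL (all NULL) → NULL
id=206: actual_date=2024-10-21 → 2024-10-21
id=207: actual_date=NULL, scheduled_date=NULL (all NULL) → NULL
id=208: actual_date=NULL, scheduled_date=2024-11-21 → 2024-11-21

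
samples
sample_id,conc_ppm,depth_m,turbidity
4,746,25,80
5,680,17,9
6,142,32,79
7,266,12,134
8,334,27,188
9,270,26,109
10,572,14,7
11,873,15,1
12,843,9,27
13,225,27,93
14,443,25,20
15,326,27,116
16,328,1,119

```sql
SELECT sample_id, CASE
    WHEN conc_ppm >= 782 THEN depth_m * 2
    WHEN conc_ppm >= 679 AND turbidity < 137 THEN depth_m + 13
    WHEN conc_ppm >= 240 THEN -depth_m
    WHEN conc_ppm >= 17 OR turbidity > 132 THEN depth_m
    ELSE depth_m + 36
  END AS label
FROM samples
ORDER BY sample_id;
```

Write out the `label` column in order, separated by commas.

38, 30, 32, -12, -27, -26, -14, 30, 18, 27, -25, -27, -1

sample_id=4: conc_ppm >= 679 AND turbidity < 137 → 38
sample_id=5: conc_ppm >= 679 AND turbidity < 137 → 30
sample_id=6: conc_ppm >= 17 OR turbidity > 132 → 32
sample_id=7: conc_ppm >= 240 → -12
sample_id=8: conc_ppm >= 240 → -27
sample_id=9: conc_ppm >= 240 → -26
sample_id=10: conc_ppm >= 240 → -14
sample_id=11: conc_ppm >= 782 → 30
sample_id=12: conc_ppm >= 782 → 18
sample_id=13: conc_ppm >= 17 OR turbidity > 132 → 27
sample_id=14: conc_ppm >= 240 → -25
sample_id=15: conc_ppm >= 240 → -27
sample_id=16: conc_ppm >= 240 → -1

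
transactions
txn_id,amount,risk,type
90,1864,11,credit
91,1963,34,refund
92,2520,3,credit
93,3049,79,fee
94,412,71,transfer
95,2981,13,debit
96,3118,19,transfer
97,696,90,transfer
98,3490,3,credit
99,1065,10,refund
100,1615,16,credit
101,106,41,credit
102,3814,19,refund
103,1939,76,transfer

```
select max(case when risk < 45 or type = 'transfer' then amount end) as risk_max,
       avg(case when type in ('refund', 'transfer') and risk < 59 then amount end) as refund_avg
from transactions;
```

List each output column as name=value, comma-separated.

[risk_max: risk < 45 or type = 'transfer']
txn_id=90: ✓ → 1864
txn_id=91: ✓ → 1963
txn_id=92: ✓ → 2520
txn_id=93: ✗
txn_id=94: ✓ → 412
txn_id=95: ✓ → 2981
txn_id=96: ✓ → 3118
txn_id=97: ✓ → 696
txn_id=98: ✓ → 3490
txn_id=99: ✓ → 1065
txn_id=100: ✓ → 1615
txn_id=101: ✓ → 106
txn_id=102: ✓ → 3814
txn_id=103: ✓ → 1939
risk_max = MAX(1864, 1963, 2520, 412, 2981, 3118, 696, 3490, 1065, 1615, 106, 3814, 1939) = 3814
—
[refund_avg: type in ('refund', 'transfer') and risk < 59]
txn_id=90: ✗
txn_id=91: ✓ → 1963
txn_id=92: ✗
txn_id=93: ✗
txn_id=94: ✗
txn_id=95: ✗
txn_id=96: ✓ → 3118
txn_id=97: ✗
txn_id=98: ✗
txn_id=99: ✓ → 1065
txn_id=100: ✗
txn_id=101: ✗
txn_id=102: ✓ → 3814
txn_id=103: ✗
refund_avg = (1963 + 3118 + 1065 + 3814) / 4 = 2490

risk_max=3814, refund_avg=2490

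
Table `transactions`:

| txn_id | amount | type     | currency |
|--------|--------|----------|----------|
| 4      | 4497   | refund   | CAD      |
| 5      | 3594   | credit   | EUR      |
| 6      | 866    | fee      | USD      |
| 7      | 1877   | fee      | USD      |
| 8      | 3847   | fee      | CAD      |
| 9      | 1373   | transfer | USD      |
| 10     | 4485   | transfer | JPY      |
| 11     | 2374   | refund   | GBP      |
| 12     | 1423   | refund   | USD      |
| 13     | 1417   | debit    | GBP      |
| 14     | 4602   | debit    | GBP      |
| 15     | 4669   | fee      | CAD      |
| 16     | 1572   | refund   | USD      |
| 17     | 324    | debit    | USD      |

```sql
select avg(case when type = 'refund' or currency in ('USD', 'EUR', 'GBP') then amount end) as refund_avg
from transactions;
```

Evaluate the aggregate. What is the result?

txn_id=4: ✓ → 4497
txn_id=5: ✓ → 3594
txn_id=6: ✓ → 866
txn_id=7: ✓ → 1877
txn_id=8: ✗
txn_id=9: ✓ → 1373
txn_id=10: ✗
txn_id=11: ✓ → 2374
txn_id=12: ✓ → 1423
txn_id=13: ✓ → 1417
txn_id=14: ✓ → 4602
txn_id=15: ✗
txn_id=16: ✓ → 1572
txn_id=17: ✓ → 324
refund_avg = (4497 + 3594 + 866 + 1877 + 1373 + 2374 + 1423 + 1417 + 4602 + 1572 + 324) / 11 = 2174.4545454545

2174.4545454545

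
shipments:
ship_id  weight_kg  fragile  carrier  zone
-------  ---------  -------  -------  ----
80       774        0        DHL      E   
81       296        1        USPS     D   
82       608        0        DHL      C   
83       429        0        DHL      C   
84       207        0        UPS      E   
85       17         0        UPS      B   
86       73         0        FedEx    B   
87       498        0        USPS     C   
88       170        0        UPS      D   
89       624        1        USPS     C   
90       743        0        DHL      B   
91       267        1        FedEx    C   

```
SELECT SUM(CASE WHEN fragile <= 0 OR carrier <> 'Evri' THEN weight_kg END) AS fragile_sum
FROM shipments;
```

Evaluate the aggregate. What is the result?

4706

ship_id=80: ✓ → 774
ship_id=81: ✓ → 296
ship_id=82: ✓ → 608
ship_id=83: ✓ → 429
ship_id=84: ✓ → 207
ship_id=85: ✓ → 17
ship_id=86: ✓ → 73
ship_id=87: ✓ → 498
ship_id=88: ✓ → 170
ship_id=89: ✓ → 624
ship_id=90: ✓ → 743
ship_id=91: ✓ → 267
fragile_sum = 774 + 296 + 608 + 429 + 207 + 17 + 73 + 498 + 170 + 624 + 743 + 267 = 4706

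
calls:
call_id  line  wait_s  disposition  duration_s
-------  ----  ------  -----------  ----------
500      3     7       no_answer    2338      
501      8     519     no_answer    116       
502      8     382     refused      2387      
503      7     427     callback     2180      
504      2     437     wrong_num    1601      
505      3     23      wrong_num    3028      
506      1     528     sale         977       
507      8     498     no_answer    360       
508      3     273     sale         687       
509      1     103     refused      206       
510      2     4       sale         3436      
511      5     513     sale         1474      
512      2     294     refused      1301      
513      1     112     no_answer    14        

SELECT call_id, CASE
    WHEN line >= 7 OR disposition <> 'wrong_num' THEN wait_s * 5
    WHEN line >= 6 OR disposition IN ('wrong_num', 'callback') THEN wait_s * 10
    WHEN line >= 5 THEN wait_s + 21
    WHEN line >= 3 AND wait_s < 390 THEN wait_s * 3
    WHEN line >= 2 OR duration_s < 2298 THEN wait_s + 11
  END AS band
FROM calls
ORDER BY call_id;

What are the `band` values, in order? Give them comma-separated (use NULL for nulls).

35, 2595, 1910, 2135, 4370, 230, 2640, 2490, 1365, 515, 20, 2565, 1470, 560

call_id=500: line >= 7 OR disposition <> 'wrong_num' → 35
call_id=501: line >= 7 OR disposition <> 'wrong_num' → 2595
call_id=502: line >= 7 OR disposition <> 'wrong_num' → 1910
call_id=503: line >= 7 OR disposition <> 'wrong_num' → 2135
call_id=504: line >= 6 OR disposition IN ('wrong_num', 'callback') → 4370
call_id=505: line >= 6 OR disposition IN ('wrong_num', 'callback') → 230
call_id=506: line >= 7 OR disposition <> 'wrong_num' → 2640
call_id=507: line >= 7 OR disposition <> 'wrong_num' → 2490
call_id=508: line >= 7 OR disposition <> 'wrong_num' → 1365
call_id=509: line >= 7 OR disposition <> 'wrong_num' → 515
call_id=510: line >= 7 OR disposition <> 'wrong_num' → 20
call_id=511: line >= 7 OR disposition <> 'wrong_num' → 2565
call_id=512: line >= 7 OR disposition <> 'wrong_num' → 1470
call_id=513: line >= 7 OR disposition <> 'wrong_num' → 560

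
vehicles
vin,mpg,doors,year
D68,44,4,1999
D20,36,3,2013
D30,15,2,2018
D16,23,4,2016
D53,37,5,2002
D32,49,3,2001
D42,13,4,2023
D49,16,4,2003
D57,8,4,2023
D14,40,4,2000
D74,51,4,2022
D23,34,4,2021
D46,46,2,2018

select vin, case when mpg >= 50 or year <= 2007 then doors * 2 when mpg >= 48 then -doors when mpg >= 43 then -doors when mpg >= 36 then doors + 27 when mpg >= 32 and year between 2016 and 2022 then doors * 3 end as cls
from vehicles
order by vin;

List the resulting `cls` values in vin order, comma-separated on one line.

8, NULL, 30, 12, NULL, 6, NULL, -2, 8, 10, NULL, 8, 8

vin=D14: mpg >= 50 or year <= 2007 → 8
vin=D16: (no match → NULL) → NULL
vin=D20: mpg >= 36 → 30
vin=D23: mpg >= 32 and year between 2016 and 2022 → 12
vin=D30: (no match → NULL) → NULL
vin=D32: mpg >= 50 or year <= 2007 → 6
vin=D42: (no match → NULL) → NULL
vin=D46: mpg >= 43 → -2
vin=D49: mpg >= 50 or year <= 2007 → 8
vin=D53: mpg >= 50 or year <= 2007 → 10
vin=D57: (no match → NULL) → NULL
vin=D68: mpg >= 50 or year <= 2007 → 8
vin=D74: mpg >= 50 or year <= 2007 → 8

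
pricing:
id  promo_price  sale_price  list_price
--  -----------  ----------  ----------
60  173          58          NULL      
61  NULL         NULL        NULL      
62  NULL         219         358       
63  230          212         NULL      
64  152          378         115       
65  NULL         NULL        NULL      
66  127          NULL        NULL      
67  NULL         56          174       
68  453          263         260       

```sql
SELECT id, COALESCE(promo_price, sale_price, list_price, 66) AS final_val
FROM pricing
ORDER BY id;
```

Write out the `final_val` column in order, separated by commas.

173, 66, 219, 230, 152, 66, 127, 56, 453

id=60: promo_price=173 → 173
id=61: promo_price=NULL, sale_price=NULL, list_price=NULL, → literal 66 → 66
id=62: promo_price=NULL, sale_price=219 → 219
id=63: promo_price=230 → 230
id=64: promo_price=152 → 152
id=65: promo_price=NULL, sale_price=NULL, list_price=NULL, → literal 66 → 66
id=66: promo_price=127 → 127
id=67: promo_price=NULL, sale_price=56 → 56
id=68: promo_price=453 → 453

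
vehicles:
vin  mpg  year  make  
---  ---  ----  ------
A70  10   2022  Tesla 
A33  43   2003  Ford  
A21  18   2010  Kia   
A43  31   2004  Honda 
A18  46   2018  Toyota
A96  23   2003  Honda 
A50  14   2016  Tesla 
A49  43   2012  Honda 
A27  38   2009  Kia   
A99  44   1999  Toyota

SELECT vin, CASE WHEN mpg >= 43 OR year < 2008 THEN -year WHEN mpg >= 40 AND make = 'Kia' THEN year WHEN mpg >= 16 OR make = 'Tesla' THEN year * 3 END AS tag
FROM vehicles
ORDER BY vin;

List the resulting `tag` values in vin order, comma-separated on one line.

-2018, 6030, 6027, -2003, -2004, -2012, 6048, 6066, -2003, -1999

vin=A18: mpg >= 43 OR year < 2008 → -2018
vin=A21: mpg >= 16 OR make = 'Tesla' → 6030
vin=A27: mpg >= 16 OR make = 'Tesla' → 6027
vin=A33: mpg >= 43 OR year < 2008 → -2003
vin=A43: mpg >= 43 OR year < 2008 → -2004
vin=A49: mpg >= 43 OR year < 2008 → -2012
vin=A50: mpg >= 16 OR make = 'Tesla' → 6048
vin=A70: mpg >= 16 OR make = 'Tesla' → 6066
vin=A96: mpg >= 43 OR year < 2008 → -2003
vin=A99: mpg >= 43 OR year < 2008 → -1999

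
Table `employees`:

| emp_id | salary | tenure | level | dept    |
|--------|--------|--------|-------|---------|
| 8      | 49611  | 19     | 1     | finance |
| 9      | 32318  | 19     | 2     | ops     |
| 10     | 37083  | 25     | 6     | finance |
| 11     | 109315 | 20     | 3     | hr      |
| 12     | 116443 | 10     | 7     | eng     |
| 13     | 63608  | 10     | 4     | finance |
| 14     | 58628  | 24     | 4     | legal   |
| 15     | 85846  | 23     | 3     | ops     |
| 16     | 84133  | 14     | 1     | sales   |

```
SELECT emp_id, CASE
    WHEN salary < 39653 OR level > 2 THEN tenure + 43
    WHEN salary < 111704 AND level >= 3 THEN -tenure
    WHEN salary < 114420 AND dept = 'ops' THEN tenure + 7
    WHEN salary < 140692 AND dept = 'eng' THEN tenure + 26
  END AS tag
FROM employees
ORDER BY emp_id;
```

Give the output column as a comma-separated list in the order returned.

emp_id=8: (no match → NULL) → NULL
emp_id=9: salary < 39653 OR level > 2 → 62
emp_id=10: salary < 39653 OR level > 2 → 68
emp_id=11: salary < 39653 OR level > 2 → 63
emp_id=12: salary < 39653 OR level > 2 → 53
emp_id=13: salary < 39653 OR level > 2 → 53
emp_id=14: salary < 39653 OR level > 2 → 67
emp_id=15: salary < 39653 OR level > 2 → 66
emp_id=16: (no match → NULL) → NULL

NULL, 62, 68, 63, 53, 53, 67, 66, NULL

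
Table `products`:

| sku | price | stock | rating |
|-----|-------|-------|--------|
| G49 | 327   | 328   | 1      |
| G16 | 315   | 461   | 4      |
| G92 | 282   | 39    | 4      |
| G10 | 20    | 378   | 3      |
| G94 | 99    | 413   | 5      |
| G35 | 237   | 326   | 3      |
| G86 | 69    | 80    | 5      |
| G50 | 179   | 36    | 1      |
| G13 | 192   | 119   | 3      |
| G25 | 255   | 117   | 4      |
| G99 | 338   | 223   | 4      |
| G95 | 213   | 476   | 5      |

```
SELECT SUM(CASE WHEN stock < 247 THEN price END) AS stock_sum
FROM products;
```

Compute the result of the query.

sku=G49: ✗
sku=G16: ✗
sku=G92: ✓ → 282
sku=G10: ✗
sku=G94: ✗
sku=G35: ✗
sku=G86: ✓ → 69
sku=G50: ✓ → 179
sku=G13: ✓ → 192
sku=G25: ✓ → 255
sku=G99: ✓ → 338
sku=G95: ✗
stock_sum = 282 + 69 + 179 + 192 + 255 + 338 = 1315

1315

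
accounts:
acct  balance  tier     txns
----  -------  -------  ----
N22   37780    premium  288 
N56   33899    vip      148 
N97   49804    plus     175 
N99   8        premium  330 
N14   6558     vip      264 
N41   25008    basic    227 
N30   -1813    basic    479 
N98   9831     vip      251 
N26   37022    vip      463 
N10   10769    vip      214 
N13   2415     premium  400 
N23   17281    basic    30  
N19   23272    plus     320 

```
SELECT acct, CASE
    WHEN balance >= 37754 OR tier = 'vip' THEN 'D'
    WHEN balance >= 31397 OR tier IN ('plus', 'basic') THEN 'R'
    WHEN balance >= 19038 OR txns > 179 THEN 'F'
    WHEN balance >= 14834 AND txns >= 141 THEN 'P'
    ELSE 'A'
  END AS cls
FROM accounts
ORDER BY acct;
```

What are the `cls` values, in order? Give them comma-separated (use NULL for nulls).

acct=N10: balance >= 37754 OR tier = 'vip' → D
acct=N13: balance >= 19038 OR txns > 179 → F
acct=N14: balance >= 37754 OR tier = 'vip' → D
acct=N19: balance >= 31397 OR tier IN ('plus', 'basic') → R
acct=N22: balance >= 37754 OR tier = 'vip' → D
acct=N23: balance >= 31397 OR tier IN ('plus', 'basic') → R
acct=N26: balance >= 37754 OR tier = 'vip' → D
acct=N30: balance >= 31397 OR tier IN ('plus', 'basic') → R
acct=N41: balance >= 31397 OR tier IN ('plus', 'basic') → R
acct=N56: balance >= 37754 OR tier = 'vip' → D
acct=N97: balance >= 37754 OR tier = 'vip' → D
acct=N98: balance >= 37754 OR tier = 'vip' → D
acct=N99: balance >= 19038 OR txns > 179 → F

D, F, D, R, D, R, D, R, R, D, D, D, F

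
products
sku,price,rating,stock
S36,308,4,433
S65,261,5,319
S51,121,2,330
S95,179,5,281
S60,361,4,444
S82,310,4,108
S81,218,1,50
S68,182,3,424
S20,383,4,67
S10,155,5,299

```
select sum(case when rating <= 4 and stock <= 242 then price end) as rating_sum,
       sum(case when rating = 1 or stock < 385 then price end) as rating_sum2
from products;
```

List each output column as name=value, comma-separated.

[rating_sum: rating <= 4 and stock <= 242]
sku=S36: ✗
sku=S65: ✗
sku=S51: ✗
sku=S95: ✗
sku=S60: ✗
sku=S82: ✓ → 310
sku=S81: ✓ → 218
sku=S68: ✗
sku=S20: ✓ → 383
sku=S10: ✗
rating_sum = 310 + 218 + 383 = 911
—
[rating_sum2: rating = 1 or stock < 385]
sku=S36: ✗
sku=S65: ✓ → 261
sku=S51: ✓ → 121
sku=S95: ✓ → 179
sku=S60: ✗
sku=S82: ✓ → 310
sku=S81: ✓ → 218
sku=S68: ✗
sku=S20: ✓ → 383
sku=S10: ✓ → 155
rating_sum2 = 261 + 121 + 179 + 310 + 218 + 383 + 155 = 1627

rating_sum=911, rating_sum2=1627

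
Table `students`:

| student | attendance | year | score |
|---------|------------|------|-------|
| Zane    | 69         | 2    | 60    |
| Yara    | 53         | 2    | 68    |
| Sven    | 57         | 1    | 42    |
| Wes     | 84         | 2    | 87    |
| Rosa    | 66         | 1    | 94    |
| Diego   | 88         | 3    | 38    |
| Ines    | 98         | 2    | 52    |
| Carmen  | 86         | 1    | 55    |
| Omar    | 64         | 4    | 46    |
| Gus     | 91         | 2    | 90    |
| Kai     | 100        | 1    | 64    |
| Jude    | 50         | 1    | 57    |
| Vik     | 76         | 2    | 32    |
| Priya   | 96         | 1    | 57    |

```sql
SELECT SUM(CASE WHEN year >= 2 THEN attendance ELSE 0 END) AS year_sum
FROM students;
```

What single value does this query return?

623

student=Zane: ✓ → 69
student=Yara: ✓ → 53
student=Sven: ✗
student=Wes: ✓ → 84
student=Rosa: ✗
student=Diego: ✓ → 88
student=Ines: ✓ → 98
student=Carmen: ✗
student=Omar: ✓ → 64
student=Gus: ✓ → 91
student=Kai: ✗
student=Jude: ✗
student=Vik: ✓ → 76
student=Priya: ✗
year_sum = 69 + 53 + 84 + 88 + 98 + 64 + 91 + 76 = 623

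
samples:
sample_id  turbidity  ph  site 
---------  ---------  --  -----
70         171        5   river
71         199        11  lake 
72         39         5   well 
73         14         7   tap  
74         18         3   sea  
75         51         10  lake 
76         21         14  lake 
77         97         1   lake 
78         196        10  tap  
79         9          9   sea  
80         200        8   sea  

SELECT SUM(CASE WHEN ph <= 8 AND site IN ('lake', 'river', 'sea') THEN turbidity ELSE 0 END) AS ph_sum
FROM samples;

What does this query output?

sample_id=70: ✓ → 171
sample_id=71: ✗
sample_id=72: ✗
sample_id=73: ✗
sample_id=74: ✓ → 18
sample_id=75: ✗
sample_id=76: ✗
sample_id=77: ✓ → 97
sample_id=78: ✗
sample_id=79: ✗
sample_id=80: ✓ → 200
ph_sum = 171 + 18 + 97 + 200 = 486

486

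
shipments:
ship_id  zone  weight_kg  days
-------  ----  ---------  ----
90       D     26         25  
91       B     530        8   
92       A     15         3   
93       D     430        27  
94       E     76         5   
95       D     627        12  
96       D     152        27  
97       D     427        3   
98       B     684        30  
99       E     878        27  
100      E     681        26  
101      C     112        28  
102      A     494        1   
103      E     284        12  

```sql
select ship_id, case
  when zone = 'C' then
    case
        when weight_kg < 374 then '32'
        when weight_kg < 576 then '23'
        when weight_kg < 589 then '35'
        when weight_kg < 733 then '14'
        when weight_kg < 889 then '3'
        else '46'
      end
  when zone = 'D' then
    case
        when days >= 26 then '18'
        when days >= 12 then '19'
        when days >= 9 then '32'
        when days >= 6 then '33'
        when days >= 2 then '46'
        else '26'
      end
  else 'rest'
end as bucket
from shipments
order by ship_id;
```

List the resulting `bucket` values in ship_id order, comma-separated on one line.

ship_id=90: zone='D' → inner[days >= 12] → 19
ship_id=91: zone='B' → outer ELSE → rest
ship_id=92: zone='A' → outer ELSE → rest
ship_id=93: zone='D' → inner[days >= 26] → 18
ship_id=94: zone='E' → outer ELSE → rest
ship_id=95: zone='D' → inner[days >= 12] → 19
ship_id=96: zone='D' → inner[days >= 26] → 18
ship_id=97: zone='D' → inner[days >= 2] → 46
ship_id=98: zone='B' → outer ELSE → rest
ship_id=99: zone='E' → outer ELSE → rest
ship_id=100: zone='E' → outer ELSE → rest
ship_id=101: zone='C' → inner[weight_kg < 374] → 32
ship_id=102: zone='A' → outer ELSE → rest
ship_id=103: zone='E' → outer ELSE → rest

19, rest, rest, 18, rest, 19, 18, 46, rest, rest, rest, 32, rest, rest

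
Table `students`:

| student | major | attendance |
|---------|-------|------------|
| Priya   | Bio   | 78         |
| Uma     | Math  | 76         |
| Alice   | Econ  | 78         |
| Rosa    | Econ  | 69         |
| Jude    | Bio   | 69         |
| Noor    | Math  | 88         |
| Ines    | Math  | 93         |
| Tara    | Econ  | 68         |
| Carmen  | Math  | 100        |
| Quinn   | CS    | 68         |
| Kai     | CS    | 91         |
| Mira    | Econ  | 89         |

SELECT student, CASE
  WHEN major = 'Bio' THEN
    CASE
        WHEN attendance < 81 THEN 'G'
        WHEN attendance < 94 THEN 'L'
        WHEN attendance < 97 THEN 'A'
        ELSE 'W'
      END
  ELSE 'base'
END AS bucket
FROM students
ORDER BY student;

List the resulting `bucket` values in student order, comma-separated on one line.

base, base, base, G, base, base, base, G, base, base, base, base

student=Alice: major='Econ' → outer ELSE → base
student=Carmen: major='Math' → outer ELSE → base
student=Ines: major='Math' → outer ELSE → base
student=Jude: major='Bio' → inner[attendance < 81] → G
student=Kai: major='CS' → outer ELSE → base
student=Mira: major='Econ' → outer ELSE → base
student=Noor: major='Math' → outer ELSE → base
student=Priya: major='Bio' → inner[attendance < 81] → G
student=Quinn: major='CS' → outer ELSE → base
student=Rosa: major='Econ' → outer ELSE → base
student=Tara: major='Econ' → outer ELSE → base
student=Uma: major='Math' → outer ELSE → base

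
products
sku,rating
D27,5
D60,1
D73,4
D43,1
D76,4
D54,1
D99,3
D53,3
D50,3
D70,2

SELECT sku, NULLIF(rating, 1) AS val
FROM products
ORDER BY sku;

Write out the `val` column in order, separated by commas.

5, NULL, 3, 3, NULL, NULL, 2, 4, 4, 3

sku=D27: rating=5 vs 1: differ → 5
sku=D43: rating=1 vs 1: equal → NULL
sku=D50: rating=3 vs 1: differ → 3
sku=D53: rating=3 vs 1: differ → 3
sku=D54: rating=1 vs 1: equal → NULL
sku=D60: rating=1 vs 1: equal → NULL
sku=D70: rating=2 vs 1: differ → 2
sku=D73: rating=4 vs 1: differ → 4
sku=D76: rating=4 vs 1: differ → 4
sku=D99: rating=3 vs 1: differ → 3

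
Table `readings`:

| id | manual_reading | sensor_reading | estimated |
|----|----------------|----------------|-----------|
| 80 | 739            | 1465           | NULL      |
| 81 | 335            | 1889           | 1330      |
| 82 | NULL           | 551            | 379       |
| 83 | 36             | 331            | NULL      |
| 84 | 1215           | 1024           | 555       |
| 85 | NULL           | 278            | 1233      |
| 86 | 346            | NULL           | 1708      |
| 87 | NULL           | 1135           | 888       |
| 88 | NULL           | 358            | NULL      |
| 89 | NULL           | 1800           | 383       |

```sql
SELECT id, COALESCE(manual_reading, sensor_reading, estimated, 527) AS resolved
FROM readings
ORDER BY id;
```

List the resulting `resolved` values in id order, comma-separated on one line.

739, 335, 551, 36, 1215, 278, 346, 1135, 358, 1800

id=80: manual_reading=739 → 739
id=81: manual_reading=335 → 335
id=82: manual_reading=NULL, sensor_reading=551 → 551
id=83: manual_reading=36 → 36
id=84: manual_reading=1215 → 1215
id=85: manual_reading=NULL, sensor_reading=278 → 278
id=86: manual_reading=346 → 346
id=87: manual_reading=NULL, sensor_reading=1135 → 1135
id=88: manual_reading=NULL, sensor_reading=358 → 358
id=89: manual_reading=NULL, sensor_reading=1800 → 1800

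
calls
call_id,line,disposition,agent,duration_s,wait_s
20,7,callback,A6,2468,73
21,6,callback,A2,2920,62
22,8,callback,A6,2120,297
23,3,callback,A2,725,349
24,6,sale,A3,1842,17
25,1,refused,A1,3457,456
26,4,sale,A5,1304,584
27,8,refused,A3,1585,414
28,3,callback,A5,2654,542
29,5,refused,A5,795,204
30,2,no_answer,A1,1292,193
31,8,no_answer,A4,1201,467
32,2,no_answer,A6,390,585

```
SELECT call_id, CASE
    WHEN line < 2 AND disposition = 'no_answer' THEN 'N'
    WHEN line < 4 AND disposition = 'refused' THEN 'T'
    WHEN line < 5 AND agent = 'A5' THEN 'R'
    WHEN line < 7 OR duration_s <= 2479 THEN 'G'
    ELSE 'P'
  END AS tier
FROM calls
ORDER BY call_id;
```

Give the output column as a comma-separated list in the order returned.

G, G, G, G, G, T, R, G, R, G, G, G, G

call_id=20: line < 7 OR duration_s <= 2479 → G
call_id=21: line < 7 OR duration_s <= 2479 → G
call_id=22: line < 7 OR duration_s <= 2479 → G
call_id=23: line < 7 OR duration_s <= 2479 → G
call_id=24: line < 7 OR duration_s <= 2479 → G
call_id=25: line < 4 AND disposition = 'refused' → T
call_id=26: line < 5 AND agent = 'A5' → R
call_id=27: line < 7 OR duration_s <= 2479 → G
call_id=28: line < 5 AND agent = 'A5' → R
call_id=29: line < 7 OR duration_s <= 2479 → G
call_id=30: line < 7 OR duration_s <= 2479 → G
call_id=31: line < 7 OR duration_s <= 2479 → G
call_id=32: line < 7 OR duration_s <= 2479 → G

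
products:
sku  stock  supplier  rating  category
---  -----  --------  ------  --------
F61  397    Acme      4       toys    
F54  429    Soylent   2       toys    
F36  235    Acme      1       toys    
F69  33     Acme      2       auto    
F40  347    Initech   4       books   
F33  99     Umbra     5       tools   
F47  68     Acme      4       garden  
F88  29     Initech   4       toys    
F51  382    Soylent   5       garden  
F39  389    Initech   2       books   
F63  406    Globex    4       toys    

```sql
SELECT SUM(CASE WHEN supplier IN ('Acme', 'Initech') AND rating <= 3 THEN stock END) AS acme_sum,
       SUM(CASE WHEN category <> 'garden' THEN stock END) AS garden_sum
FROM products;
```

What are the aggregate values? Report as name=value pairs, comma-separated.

acme_sum=657, garden_sum=2364

[acme_sum: supplier IN ('Acme', 'Initech') AND rating <= 3]
sku=F61: ✗
sku=F54: ✗
sku=F36: ✓ → 235
sku=F69: ✓ → 33
sku=F40: ✗
sku=F33: ✗
sku=F47: ✗
sku=F88: ✗
sku=F51: ✗
sku=F39: ✓ → 389
sku=F63: ✗
acme_sum = 235 + 33 + 389 = 657
—
[garden_sum: category <> 'garden']
sku=F61: ✓ → 397
sku=F54: ✓ → 429
sku=F36: ✓ → 235
sku=F69: ✓ → 33
sku=F40: ✓ → 347
sku=F33: ✓ → 99
sku=F47: ✗
sku=F88: ✓ → 29
sku=F51: ✗
sku=F39: ✓ → 389
sku=F63: ✓ → 406
garden_sum = 397 + 429 + 235 + 33 + 347 + 99 + 29 + 389 + 406 = 2364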